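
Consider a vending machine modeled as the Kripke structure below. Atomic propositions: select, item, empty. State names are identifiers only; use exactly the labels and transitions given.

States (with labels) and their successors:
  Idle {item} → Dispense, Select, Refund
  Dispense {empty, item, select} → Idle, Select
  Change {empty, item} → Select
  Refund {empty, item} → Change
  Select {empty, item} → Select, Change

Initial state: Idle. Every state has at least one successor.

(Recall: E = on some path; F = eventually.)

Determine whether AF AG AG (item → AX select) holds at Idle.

Violated

States satisfying AG AG (item → AX select): ∅.
States satisfying AF AG AG (item → AX select): ∅.
There is a path from Idle along which AG AG (item → AX select) never holds.
Idle ∉ Sat(AF AG AG (item → AX select)).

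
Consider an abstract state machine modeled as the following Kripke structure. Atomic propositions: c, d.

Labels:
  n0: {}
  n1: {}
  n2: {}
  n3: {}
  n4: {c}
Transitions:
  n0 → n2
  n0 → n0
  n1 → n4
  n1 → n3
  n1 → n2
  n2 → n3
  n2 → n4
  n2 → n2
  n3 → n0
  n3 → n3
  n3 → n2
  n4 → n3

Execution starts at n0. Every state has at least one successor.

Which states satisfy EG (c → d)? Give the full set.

{n0, n1, n2, n3}

States satisfying c → d: {n0, n1, n2, n3}.
States satisfying EG (c → d): {n0, n1, n2, n3}.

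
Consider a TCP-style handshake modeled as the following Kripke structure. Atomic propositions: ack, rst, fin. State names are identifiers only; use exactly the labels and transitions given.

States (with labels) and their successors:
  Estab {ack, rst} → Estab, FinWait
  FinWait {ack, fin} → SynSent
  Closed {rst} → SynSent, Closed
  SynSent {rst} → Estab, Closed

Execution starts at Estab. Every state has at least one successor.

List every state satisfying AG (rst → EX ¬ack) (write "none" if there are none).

States satisfying rst → EX ¬ack: {FinWait, Closed, SynSent}.
States satisfying AG (rst → EX ¬ack): ∅.

none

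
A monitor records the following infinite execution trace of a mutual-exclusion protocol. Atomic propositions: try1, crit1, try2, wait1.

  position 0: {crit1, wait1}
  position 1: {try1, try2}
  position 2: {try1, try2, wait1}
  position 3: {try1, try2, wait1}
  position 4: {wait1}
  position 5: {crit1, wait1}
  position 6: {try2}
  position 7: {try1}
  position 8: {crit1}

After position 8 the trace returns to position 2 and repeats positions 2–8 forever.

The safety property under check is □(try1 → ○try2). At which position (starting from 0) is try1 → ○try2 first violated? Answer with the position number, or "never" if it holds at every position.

Check try1 → ○try2 at each position in order: 0 ✓, 1 ✓, 2 ✓.
At position 3 the labels are {try1, try2, wait1} and the next position 4 has {wait1}, so try1 → ○try2 is false there. This is the first violation.

3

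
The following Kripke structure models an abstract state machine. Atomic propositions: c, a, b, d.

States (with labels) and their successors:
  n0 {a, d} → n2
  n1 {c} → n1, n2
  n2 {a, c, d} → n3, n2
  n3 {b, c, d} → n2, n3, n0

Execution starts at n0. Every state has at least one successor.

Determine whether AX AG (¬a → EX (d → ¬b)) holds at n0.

States satisfying AG (¬a → EX (d → ¬b)): {n0, n1, n2, n3}.
States satisfying AX AG (¬a → EX (d → ¬b)): {n0, n1, n2, n3}.
n0 ∈ Sat(AX AG (¬a → EX (d → ¬b))).

Holds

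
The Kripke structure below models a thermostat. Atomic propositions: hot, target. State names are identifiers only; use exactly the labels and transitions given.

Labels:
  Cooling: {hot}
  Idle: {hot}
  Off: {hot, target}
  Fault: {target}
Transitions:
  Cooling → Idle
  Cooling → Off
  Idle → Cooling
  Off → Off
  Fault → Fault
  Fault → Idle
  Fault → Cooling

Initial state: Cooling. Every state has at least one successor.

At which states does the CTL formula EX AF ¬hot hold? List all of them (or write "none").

{Fault}

States satisfying AF ¬hot: {Fault}.
States satisfying EX AF ¬hot: {Fault}.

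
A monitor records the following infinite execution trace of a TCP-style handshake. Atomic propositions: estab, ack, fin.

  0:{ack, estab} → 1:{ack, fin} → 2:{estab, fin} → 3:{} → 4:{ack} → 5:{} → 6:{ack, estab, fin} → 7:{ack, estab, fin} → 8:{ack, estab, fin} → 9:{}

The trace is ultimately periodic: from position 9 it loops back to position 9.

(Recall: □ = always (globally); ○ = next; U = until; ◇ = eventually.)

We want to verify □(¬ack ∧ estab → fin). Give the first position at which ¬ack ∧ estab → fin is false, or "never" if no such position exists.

never

¬ack ∧ estab → fin holds at every position 0..9, and those are all the positions the trace ever visits, so the invariant □(¬ack ∧ estab → fin) is never violated.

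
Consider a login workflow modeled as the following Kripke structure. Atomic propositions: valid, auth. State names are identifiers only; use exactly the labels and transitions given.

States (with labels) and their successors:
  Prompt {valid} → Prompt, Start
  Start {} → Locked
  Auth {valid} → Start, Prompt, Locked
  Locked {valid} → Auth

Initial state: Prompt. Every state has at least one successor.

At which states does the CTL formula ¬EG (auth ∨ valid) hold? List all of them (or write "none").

{Start}

States satisfying auth ∨ valid: {Prompt, Auth, Locked}.
States satisfying EG (auth ∨ valid): {Prompt, Auth, Locked}.
States satisfying ¬EG (auth ∨ valid): {Start}.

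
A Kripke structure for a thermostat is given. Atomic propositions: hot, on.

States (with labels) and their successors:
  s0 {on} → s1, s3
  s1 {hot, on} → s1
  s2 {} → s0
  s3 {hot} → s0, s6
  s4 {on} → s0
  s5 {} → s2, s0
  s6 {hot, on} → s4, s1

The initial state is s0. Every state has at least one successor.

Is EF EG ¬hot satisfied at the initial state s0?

Does not hold

States satisfying EG ¬hot: ∅.
States satisfying EF EG ¬hot: ∅.
No suitable path/successor from s0 witnesses the formula.
s0 ∉ Sat(EF EG ¬hot).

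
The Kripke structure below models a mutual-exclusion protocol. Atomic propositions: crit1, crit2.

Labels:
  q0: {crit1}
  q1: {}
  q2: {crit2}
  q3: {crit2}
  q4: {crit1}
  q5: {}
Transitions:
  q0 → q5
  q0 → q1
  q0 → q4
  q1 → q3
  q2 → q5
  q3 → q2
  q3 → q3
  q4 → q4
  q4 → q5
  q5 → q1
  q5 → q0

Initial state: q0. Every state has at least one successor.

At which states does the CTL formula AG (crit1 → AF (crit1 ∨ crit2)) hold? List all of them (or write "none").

States satisfying crit1 → AF (crit1 ∨ crit2): {q0, q1, q2, q3, q4, q5}.
States satisfying AG (crit1 → AF (crit1 ∨ crit2)): {q0, q1, q2, q3, q4, q5}.

{q0, q1, q2, q3, q4, q5}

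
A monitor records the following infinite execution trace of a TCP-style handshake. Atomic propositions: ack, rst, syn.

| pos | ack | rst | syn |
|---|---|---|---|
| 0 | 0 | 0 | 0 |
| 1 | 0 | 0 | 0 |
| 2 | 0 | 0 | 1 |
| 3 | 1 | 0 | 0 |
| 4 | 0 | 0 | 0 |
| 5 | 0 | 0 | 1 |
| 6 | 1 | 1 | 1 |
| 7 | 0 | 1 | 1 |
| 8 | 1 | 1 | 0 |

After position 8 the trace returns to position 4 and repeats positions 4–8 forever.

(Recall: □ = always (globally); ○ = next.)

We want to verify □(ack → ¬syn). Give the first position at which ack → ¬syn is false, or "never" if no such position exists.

6

Check ack → ¬syn at each position in order: 0 ✓, 1 ✓, 2 ✓, 3 ✓, 4 ✓, 5 ✓.
At position 6 the labels are {ack, rst, syn}, so ack → ¬syn is false there. This is the first violation.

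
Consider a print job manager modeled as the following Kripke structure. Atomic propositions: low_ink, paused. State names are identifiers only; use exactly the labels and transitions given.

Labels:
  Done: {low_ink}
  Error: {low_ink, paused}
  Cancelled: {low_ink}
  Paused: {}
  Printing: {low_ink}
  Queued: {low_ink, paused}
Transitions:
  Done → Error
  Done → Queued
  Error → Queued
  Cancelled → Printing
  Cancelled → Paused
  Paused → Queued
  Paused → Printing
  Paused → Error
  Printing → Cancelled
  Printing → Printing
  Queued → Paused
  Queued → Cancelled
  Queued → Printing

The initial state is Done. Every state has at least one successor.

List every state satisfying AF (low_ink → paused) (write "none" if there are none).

{Done, Error, Paused, Queued}

States satisfying low_ink → paused: {Error, Paused, Queued}.
States satisfying AF (low_ink → paused): {Done, Error, Paused, Queued}.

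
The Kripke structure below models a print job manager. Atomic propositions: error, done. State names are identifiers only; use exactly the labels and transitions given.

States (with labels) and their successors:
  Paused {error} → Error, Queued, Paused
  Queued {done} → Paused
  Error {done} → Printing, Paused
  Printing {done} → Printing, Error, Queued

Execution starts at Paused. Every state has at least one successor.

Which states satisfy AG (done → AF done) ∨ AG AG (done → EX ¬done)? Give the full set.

{Paused, Queued, Error, Printing}

States satisfying done → AF done: {Paused, Queued, Error, Printing}.
States satisfying AG (done → AF done): {Paused, Queued, Error, Printing}.
States satisfying AG (done → EX ¬done): ∅.
States satisfying AG AG (done → EX ¬done): ∅.
States satisfying AG (done → AF done) ∨ AG AG (done → EX ¬done): {Paused, Queued, Error, Printing}.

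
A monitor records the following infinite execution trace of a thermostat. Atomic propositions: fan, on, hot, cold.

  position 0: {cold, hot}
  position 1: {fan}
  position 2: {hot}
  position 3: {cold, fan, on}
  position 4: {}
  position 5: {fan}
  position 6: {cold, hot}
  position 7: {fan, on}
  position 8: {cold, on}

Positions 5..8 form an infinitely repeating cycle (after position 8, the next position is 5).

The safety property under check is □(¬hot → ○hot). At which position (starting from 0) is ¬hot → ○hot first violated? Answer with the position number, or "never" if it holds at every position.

3

Check ¬hot → ○hot at each position in order: 0 ✓, 1 ✓, 2 ✓.
At position 3 the labels are {cold, fan, on} and the next position 4 has {}, so ¬hot → ○hot is false there. This is the first violation.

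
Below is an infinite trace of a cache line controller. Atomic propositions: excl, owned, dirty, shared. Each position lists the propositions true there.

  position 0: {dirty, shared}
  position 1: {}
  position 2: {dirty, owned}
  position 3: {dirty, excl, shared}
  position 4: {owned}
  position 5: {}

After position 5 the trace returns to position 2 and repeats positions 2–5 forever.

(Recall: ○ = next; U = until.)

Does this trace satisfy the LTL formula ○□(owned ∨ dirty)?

The position after 0 is 1; □(owned ∨ dirty) is false there.

No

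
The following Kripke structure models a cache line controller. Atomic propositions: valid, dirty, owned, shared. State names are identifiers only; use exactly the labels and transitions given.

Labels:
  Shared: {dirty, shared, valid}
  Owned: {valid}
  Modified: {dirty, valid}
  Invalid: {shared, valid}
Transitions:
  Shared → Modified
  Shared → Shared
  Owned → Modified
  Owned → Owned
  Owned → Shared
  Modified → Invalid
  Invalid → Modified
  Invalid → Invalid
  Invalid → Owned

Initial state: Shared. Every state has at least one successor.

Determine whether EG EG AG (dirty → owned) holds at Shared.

States satisfying EG AG (dirty → owned): ∅.
States satisfying EG EG AG (dirty → owned): ∅.
No suitable path/successor from Shared witnesses the formula.
Shared ∉ Sat(EG EG AG (dirty → owned)).

Violated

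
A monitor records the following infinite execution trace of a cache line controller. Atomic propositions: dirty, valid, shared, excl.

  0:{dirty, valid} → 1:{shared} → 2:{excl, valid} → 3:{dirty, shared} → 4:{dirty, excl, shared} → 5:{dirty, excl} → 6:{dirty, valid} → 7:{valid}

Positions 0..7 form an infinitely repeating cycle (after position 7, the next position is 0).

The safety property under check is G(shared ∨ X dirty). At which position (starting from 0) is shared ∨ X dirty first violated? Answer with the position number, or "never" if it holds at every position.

0

At position 0 the labels are {dirty, valid} and the next position 1 has {shared}, so shared ∨ X dirty is false there. This is the first violation.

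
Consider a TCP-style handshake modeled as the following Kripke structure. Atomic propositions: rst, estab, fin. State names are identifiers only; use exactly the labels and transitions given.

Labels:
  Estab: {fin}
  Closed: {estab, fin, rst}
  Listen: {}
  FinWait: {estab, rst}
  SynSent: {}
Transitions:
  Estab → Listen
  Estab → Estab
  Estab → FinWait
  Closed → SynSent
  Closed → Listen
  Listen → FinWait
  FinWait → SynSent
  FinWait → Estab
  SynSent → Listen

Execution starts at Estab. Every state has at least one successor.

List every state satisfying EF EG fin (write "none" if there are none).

{Estab, Closed, Listen, FinWait, SynSent}

States satisfying EG fin: {Estab}.
States satisfying EF EG fin: {Estab, Closed, Listen, FinWait, SynSent}.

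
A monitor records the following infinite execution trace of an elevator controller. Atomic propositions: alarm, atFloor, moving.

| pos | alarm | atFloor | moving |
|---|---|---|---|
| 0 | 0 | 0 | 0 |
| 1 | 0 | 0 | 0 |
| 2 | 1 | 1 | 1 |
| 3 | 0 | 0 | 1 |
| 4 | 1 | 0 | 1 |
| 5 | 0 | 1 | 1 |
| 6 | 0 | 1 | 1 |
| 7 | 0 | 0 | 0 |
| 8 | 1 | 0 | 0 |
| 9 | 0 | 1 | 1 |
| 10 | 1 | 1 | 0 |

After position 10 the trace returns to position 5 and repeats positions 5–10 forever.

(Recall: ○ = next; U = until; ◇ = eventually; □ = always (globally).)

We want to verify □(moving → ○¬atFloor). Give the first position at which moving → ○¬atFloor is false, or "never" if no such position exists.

4

Check moving → ○¬atFloor at each position in order: 0 ✓, 1 ✓, 2 ✓, 3 ✓.
At position 4 the labels are {alarm, moving} and the next position 5 has {atFloor, moving}, so moving → ○¬atFloor is false there. This is the first violation.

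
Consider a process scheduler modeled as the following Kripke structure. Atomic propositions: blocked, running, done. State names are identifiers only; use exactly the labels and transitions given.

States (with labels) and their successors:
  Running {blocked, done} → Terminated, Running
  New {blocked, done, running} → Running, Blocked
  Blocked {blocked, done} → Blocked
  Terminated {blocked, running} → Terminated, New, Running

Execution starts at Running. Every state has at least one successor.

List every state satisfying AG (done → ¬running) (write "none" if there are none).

{Blocked}

States satisfying done → ¬running: {Running, Blocked, Terminated}.
States satisfying AG (done → ¬running): {Blocked}.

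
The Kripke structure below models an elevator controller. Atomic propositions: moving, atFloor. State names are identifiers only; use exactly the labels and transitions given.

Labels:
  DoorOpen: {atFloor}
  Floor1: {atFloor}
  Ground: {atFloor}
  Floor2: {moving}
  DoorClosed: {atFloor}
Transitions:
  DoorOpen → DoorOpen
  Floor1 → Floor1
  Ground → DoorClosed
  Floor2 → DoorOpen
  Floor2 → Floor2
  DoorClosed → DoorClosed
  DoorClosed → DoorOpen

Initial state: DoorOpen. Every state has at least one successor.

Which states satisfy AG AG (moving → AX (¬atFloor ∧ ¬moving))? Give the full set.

States satisfying AG (moving → AX (¬atFloor ∧ ¬moving)): {DoorOpen, Floor1, Ground, DoorClosed}.
States satisfying AG AG (moving → AX (¬atFloor ∧ ¬moving)): {DoorOpen, Floor1, Ground, DoorClosed}.

{DoorOpen, Floor1, Ground, DoorClosed}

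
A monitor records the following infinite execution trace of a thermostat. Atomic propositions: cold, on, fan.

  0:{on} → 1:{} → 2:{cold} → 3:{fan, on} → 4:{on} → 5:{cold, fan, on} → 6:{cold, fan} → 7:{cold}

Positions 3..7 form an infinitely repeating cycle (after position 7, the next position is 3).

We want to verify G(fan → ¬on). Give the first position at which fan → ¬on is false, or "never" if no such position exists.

3

Check fan → ¬on at each position in order: 0 ✓, 1 ✓, 2 ✓.
At position 3 the labels are {fan, on}, so fan → ¬on is false there. This is the first violation.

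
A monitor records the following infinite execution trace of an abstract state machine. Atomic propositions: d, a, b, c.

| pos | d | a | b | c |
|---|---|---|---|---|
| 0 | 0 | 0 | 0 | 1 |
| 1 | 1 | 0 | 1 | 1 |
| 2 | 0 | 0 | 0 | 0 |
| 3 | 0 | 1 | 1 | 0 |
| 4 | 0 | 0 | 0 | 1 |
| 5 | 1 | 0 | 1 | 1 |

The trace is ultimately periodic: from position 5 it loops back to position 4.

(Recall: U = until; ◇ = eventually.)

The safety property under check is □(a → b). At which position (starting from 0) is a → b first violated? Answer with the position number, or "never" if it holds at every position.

never

a → b holds at every position 0..5, and those are all the positions the trace ever visits, so the invariant □(a → b) is never violated.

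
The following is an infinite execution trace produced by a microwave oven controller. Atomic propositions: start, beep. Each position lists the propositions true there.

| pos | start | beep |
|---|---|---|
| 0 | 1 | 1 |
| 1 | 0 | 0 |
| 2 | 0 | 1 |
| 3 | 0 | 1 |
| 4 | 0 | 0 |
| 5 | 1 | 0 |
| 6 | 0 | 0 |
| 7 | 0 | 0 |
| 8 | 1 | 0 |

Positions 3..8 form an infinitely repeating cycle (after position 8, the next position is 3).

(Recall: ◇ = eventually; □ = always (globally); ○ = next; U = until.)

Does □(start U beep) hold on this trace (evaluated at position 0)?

start U beep must hold at every position from 0 onward. It fails at position 1, so □(start U beep) is false.

Does not hold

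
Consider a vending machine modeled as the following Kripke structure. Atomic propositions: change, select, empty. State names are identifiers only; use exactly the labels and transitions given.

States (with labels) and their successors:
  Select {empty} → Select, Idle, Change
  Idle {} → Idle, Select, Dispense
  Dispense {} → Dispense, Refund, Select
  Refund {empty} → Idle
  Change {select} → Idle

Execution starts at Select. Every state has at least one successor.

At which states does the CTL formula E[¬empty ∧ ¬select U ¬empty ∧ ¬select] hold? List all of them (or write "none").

States satisfying ¬empty ∧ ¬select: {Idle, Dispense}.
States satisfying E[¬empty ∧ ¬select U ¬empty ∧ ¬select]: {Idle, Dispense}.

{Idle, Dispense}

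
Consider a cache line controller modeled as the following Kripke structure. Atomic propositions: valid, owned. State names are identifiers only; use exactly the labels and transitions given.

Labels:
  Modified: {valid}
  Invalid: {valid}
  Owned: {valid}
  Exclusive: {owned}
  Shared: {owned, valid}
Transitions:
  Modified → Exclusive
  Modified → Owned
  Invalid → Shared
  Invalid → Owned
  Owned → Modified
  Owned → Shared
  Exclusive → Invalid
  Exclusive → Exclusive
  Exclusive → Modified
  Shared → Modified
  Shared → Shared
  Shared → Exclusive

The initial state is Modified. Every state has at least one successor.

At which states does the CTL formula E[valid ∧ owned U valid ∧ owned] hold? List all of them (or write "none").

States satisfying valid ∧ owned: {Shared}.
States satisfying E[valid ∧ owned U valid ∧ owned]: {Shared}.

{Shared}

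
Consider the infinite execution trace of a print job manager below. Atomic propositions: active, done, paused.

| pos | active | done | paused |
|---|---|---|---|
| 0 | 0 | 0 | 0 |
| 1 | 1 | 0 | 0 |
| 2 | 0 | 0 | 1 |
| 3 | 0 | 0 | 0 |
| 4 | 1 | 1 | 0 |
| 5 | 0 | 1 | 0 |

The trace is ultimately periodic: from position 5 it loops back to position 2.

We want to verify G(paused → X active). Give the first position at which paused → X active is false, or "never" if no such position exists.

2

Check paused → X active at each position in order: 0 ✓, 1 ✓.
At position 2 the labels are {paused} and the next position 3 has {}, so paused → X active is false there. This is the first violation.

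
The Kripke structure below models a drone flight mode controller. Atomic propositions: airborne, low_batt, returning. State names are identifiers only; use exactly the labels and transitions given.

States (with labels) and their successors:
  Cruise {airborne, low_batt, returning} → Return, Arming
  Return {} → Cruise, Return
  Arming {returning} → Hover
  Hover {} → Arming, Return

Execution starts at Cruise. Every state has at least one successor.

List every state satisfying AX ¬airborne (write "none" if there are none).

States satisfying ¬airborne: {Return, Arming, Hover}.
States satisfying AX ¬airborne: {Cruise, Arming, Hover}.

{Cruise, Arming, Hover}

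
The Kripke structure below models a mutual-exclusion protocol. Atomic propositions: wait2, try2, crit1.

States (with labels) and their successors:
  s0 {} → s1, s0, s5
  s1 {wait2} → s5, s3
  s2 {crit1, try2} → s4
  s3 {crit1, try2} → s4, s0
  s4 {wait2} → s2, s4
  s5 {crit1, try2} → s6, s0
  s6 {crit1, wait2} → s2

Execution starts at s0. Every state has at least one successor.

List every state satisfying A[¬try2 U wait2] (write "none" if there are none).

{s1, s4, s6}

States satisfying ¬try2: {s0, s1, s4, s6}.
States satisfying wait2: {s1, s4, s6}.
States satisfying A[¬try2 U wait2]: {s1, s4, s6}.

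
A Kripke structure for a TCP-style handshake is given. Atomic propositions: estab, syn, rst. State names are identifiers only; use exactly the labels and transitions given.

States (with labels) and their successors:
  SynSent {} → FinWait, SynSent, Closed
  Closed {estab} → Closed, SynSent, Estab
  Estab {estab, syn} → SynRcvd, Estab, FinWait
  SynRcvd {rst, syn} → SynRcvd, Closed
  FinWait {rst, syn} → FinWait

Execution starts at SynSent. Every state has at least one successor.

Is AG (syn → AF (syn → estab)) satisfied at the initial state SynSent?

No

States satisfying syn → AF (syn → estab): {SynSent, Closed, Estab}.
States satisfying AG (syn → AF (syn → estab)): ∅.
FinWait is reachable from SynSent and violates syn → AF (syn → estab), so AG fails at SynSent.
SynSent ∉ Sat(AG (syn → AF (syn → estab))).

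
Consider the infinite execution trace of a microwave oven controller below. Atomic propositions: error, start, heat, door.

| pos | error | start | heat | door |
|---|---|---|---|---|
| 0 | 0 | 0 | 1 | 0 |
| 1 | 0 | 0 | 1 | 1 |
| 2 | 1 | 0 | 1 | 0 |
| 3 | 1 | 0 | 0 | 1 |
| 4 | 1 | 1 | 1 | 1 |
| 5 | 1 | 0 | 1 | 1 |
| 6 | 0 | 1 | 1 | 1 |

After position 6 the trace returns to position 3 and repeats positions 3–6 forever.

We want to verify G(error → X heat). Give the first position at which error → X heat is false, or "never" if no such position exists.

2

Check error → X heat at each position in order: 0 ✓, 1 ✓.
At position 2 the labels are {error, heat} and the next position 3 has {door, error}, so error → X heat is false there. This is the first violation.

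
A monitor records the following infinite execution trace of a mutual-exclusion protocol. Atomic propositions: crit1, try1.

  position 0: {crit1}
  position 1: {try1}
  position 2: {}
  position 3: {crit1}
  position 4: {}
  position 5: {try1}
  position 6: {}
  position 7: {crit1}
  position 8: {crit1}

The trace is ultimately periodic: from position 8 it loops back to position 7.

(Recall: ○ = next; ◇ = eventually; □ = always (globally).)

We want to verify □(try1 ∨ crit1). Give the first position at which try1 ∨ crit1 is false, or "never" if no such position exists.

2

Check try1 ∨ crit1 at each position in order: 0 ✓, 1 ✓.
At position 2 the labels are {}, so try1 ∨ crit1 is false there. This is the first violation.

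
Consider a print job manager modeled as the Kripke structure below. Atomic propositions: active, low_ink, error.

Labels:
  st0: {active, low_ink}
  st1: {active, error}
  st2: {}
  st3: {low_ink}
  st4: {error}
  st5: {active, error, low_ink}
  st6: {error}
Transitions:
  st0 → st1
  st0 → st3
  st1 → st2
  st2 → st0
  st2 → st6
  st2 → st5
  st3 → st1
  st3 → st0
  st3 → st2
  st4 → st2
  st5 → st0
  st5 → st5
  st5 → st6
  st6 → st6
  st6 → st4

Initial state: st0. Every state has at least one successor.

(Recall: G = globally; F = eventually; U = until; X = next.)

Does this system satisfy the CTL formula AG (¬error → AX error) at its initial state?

States satisfying ¬error → AX error: {st1, st4, st5, st6}.
States satisfying AG (¬error → AX error): ∅.
st0 is reachable from st0 and violates ¬error → AX error, so AG fails at st0.
st0 ∉ Sat(AG (¬error → AX error)).

Violated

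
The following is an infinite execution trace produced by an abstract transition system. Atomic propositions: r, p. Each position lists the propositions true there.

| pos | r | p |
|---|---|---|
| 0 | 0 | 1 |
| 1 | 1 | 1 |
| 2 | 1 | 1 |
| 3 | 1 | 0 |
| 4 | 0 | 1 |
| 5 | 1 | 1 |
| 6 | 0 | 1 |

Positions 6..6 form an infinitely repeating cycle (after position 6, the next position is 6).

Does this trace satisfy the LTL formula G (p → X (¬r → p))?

p → X (¬r → p) holds at every position 0..6, and those are all positions ever visited, so G (p → X (¬r → p)) holds.
Positions where p holds: 0, 1, 2, 4, 5, 6.
Check X (¬r → p) at each: 0→ok, 1→ok, 2→ok, 4→ok, 5→ok, 6→ok.

Satisfied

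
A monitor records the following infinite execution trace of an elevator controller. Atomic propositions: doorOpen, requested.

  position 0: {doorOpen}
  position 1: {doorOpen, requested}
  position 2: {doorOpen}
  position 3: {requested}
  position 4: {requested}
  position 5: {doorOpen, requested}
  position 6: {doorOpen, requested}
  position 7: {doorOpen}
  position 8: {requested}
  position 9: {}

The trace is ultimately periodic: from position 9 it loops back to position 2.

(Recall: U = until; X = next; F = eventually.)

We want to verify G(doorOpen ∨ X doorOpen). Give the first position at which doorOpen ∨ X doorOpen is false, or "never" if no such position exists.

Check doorOpen ∨ X doorOpen at each position in order: 0 ✓, 1 ✓, 2 ✓.
At position 3 the labels are {requested} and the next position 4 has {requested}, so doorOpen ∨ X doorOpen is false there. This is the first violation.

3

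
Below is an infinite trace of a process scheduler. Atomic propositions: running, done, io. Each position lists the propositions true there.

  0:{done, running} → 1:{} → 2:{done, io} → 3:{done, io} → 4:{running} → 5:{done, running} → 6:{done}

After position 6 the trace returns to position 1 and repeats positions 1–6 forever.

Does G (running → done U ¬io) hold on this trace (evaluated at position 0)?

running → done U ¬io holds at every position 0..6, and those are all positions ever visited, so G (running → done U ¬io) holds.
Positions where running holds: 0, 4, 5.
Check done U ¬io at each: 0→ok, 4→ok, 5→ok.

Satisfied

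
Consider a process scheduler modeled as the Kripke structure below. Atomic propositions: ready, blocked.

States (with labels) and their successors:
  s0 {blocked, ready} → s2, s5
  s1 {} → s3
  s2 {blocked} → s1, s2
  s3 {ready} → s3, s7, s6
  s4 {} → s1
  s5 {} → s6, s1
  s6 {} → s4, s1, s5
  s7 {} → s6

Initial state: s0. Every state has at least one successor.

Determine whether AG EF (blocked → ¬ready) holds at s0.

States satisfying EF (blocked → ¬ready): {s0, s1, s2, s3, s4, s5, s6, s7}.
States satisfying AG EF (blocked → ¬ready): {s0, s1, s2, s3, s4, s5, s6, s7}.
Every state reachable from s0 satisfies EF (blocked → ¬ready).
s0 ∈ Sat(AG EF (blocked → ¬ready)).

Yes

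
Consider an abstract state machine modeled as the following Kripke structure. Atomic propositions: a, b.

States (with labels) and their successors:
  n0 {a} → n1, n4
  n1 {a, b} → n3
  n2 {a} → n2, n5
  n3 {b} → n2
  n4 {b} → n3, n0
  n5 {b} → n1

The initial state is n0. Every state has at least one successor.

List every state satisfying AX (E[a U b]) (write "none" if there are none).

{n0, n1, n2, n3, n4, n5}

States satisfying E[a U b]: {n0, n1, n2, n3, n4, n5}.
States satisfying AX (E[a U b]): {n0, n1, n2, n3, n4, n5}.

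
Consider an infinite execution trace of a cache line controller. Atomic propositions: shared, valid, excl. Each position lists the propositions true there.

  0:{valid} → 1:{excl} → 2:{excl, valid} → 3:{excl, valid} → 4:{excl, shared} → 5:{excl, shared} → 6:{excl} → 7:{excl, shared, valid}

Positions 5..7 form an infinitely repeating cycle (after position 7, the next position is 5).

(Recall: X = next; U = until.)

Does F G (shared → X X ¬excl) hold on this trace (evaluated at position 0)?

No

G (shared → X X ¬excl) is false at every position 0..7, so it never becomes true and F G (shared → X X ¬excl) fails.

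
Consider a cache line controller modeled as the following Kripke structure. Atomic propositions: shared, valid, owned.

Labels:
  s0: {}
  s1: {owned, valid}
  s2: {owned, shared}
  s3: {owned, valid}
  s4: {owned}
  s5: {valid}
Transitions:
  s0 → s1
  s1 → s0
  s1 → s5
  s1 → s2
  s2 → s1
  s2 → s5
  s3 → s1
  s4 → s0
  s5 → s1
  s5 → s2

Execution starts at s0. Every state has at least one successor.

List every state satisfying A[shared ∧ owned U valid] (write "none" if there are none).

{s1, s2, s3, s5}

States satisfying shared ∧ owned: {s2}.
States satisfying valid: {s1, s3, s5}.
States satisfying A[shared ∧ owned U valid]: {s1, s2, s3, s5}.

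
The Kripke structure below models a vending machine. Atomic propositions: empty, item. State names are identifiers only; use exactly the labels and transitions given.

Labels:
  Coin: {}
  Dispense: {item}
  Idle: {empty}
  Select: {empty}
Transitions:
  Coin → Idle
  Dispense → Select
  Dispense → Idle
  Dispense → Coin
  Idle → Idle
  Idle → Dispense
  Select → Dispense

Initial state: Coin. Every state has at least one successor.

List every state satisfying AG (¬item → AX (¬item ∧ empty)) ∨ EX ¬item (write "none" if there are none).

{Coin, Dispense, Idle}

States satisfying ¬item → AX (¬item ∧ empty): {Coin, Dispense}.
States satisfying AG (¬item → AX (¬item ∧ empty)): ∅.
States satisfying ¬item: {Coin, Idle, Select}.
States satisfying EX ¬item: {Coin, Dispense, Idle}.
States satisfying AG (¬item → AX (¬item ∧ empty)) ∨ EX ¬item: {Coin, Dispense, Idle}.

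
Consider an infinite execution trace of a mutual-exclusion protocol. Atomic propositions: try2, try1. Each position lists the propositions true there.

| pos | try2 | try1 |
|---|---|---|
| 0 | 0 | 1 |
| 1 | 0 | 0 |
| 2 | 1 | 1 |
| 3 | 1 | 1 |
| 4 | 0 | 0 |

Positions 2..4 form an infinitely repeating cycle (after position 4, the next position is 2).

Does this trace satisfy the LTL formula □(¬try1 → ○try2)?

Holds

¬try1 → ○try2 holds at every position 0..4, and those are all positions ever visited, so □(¬try1 → ○try2) holds.
Positions where ¬try1 holds: 1, 4.
Check ○try2 at each: 1→ok, 4→ok.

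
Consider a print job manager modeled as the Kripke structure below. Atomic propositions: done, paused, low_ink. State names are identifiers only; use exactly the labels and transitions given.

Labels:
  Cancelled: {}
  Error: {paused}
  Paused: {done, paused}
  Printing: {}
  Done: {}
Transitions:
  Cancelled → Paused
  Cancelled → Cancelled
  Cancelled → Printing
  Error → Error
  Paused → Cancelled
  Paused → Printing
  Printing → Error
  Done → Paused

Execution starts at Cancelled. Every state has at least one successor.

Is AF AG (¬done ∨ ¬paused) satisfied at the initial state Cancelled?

States satisfying AG (¬done ∨ ¬paused): {Error, Printing}.
States satisfying AF AG (¬done ∨ ¬paused): {Error, Printing}.
There is a path from Cancelled along which AG (¬done ∨ ¬paused) never holds.
Cancelled ∉ Sat(AF AG (¬done ∨ ¬paused)).

No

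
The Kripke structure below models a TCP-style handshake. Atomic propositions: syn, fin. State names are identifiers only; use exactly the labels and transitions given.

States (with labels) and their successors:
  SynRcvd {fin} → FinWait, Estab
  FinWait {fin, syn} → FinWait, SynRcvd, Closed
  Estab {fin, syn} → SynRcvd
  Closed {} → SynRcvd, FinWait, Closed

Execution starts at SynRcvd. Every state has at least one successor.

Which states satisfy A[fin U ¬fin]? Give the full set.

{Closed}

States satisfying fin: {SynRcvd, FinWait, Estab}.
States satisfying ¬fin: {Closed}.
States satisfying A[fin U ¬fin]: {Closed}.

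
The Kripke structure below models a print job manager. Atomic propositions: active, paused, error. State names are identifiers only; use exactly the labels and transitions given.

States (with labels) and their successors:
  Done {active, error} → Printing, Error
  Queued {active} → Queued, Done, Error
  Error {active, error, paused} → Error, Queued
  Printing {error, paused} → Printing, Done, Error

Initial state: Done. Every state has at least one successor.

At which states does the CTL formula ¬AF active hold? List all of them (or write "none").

States satisfying active: {Done, Queued, Error}.
States satisfying AF active: {Done, Queued, Error}.
States satisfying ¬AF active: {Printing}.

{Printing}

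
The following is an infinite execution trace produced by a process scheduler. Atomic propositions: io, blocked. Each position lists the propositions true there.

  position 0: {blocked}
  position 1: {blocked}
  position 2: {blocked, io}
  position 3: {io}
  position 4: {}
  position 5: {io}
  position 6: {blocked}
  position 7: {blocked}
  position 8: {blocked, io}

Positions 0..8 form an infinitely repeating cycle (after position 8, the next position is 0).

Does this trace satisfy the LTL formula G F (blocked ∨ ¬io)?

F (blocked ∨ ¬io) holds at every position 0..8, and those are all positions ever visited, so G F (blocked ∨ ¬io) holds.

Holds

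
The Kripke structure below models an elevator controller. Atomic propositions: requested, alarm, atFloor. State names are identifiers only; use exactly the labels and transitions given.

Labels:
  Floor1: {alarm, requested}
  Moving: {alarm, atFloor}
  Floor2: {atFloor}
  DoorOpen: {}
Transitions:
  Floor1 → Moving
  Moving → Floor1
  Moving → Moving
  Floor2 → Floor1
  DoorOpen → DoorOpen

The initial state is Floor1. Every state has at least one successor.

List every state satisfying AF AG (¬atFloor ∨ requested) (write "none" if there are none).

States satisfying AG (¬atFloor ∨ requested): {DoorOpen}.
States satisfying AF AG (¬atFloor ∨ requested): {DoorOpen}.

{DoorOpen}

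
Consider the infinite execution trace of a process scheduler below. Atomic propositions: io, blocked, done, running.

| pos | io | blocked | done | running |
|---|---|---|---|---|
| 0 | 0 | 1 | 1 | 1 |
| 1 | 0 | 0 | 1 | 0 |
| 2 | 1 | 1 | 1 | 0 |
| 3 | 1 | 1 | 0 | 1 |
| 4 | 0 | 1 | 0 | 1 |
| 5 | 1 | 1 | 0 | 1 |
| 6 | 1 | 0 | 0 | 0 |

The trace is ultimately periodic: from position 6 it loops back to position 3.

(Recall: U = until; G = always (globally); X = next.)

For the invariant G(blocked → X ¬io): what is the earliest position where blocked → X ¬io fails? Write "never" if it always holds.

2

Check blocked → X ¬io at each position in order: 0 ✓, 1 ✓.
At position 2 the labels are {blocked, done, io} and the next position 3 has {blocked, io, running}, so blocked → X ¬io is false there. This is the first violation.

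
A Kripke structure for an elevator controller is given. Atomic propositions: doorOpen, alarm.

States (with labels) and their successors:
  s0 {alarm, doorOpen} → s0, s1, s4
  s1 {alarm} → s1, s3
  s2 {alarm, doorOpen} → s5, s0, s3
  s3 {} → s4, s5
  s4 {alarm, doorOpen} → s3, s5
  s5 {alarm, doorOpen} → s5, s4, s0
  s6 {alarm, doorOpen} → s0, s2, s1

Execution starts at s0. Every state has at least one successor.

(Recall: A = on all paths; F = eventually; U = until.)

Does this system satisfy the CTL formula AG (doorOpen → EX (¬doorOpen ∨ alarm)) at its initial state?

States satisfying doorOpen → EX (¬doorOpen ∨ alarm): {s0, s1, s2, s3, s4, s5, s6}.
States satisfying AG (doorOpen → EX (¬doorOpen ∨ alarm)): {s0, s1, s2, s3, s4, s5, s6}.
Every state reachable from s0 satisfies doorOpen → EX (¬doorOpen ∨ alarm).
s0 ∈ Sat(AG (doorOpen → EX (¬doorOpen ∨ alarm))).

Yes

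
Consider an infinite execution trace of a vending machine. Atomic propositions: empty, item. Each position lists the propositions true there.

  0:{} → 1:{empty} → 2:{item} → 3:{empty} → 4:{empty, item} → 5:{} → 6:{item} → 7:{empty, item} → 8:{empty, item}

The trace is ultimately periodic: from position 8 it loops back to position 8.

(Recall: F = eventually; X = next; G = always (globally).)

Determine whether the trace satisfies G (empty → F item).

Holds

empty → F item holds at every position 0..8, and those are all positions ever visited, so G (empty → F item) holds.
Positions where empty holds: 1, 3, 4, 7, 8.
Check F item at each: 1→ok, 3→ok, 4→ok, 7→ok, 8→ok.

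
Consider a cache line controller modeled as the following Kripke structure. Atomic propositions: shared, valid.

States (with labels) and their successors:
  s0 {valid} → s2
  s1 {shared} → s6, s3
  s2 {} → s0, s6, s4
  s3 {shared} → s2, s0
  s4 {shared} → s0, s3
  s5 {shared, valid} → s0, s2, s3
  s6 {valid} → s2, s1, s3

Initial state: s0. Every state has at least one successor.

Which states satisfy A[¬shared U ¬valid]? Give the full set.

{s0, s1, s2, s3, s4, s6}

States satisfying ¬shared: {s0, s2, s6}.
States satisfying ¬valid: {s1, s2, s3, s4}.
States satisfying A[¬shared U ¬valid]: {s0, s1, s2, s3, s4, s6}.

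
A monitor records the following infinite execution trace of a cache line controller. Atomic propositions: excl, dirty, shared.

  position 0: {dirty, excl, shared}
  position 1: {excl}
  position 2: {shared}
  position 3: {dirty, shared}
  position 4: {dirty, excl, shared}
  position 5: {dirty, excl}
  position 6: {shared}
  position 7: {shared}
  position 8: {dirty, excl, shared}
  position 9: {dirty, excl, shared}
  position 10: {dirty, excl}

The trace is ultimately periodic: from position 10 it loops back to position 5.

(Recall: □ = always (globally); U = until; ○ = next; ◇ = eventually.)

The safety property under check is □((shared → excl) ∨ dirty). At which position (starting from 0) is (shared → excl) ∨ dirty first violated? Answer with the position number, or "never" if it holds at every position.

2

Check (shared → excl) ∨ dirty at each position in order: 0 ✓, 1 ✓.
At position 2 the labels are {shared}, so (shared → excl) ∨ dirty is false there. This is the first violation.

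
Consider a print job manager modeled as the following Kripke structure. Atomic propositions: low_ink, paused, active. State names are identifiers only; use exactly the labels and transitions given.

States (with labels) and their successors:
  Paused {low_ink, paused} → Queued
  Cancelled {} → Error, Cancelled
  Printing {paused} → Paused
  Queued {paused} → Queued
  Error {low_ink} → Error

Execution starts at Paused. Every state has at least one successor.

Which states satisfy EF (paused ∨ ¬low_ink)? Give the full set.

{Paused, Cancelled, Printing, Queued}

States satisfying paused ∨ ¬low_ink: {Paused, Cancelled, Printing, Queued}.
States satisfying EF (paused ∨ ¬low_ink): {Paused, Cancelled, Printing, Queued}.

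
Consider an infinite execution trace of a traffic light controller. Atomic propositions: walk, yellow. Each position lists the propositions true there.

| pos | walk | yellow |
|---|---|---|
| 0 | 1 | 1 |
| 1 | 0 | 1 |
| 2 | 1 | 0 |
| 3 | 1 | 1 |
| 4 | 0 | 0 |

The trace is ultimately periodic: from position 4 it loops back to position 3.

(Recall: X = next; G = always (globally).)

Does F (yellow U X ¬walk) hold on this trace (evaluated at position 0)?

yellow U X ¬walk holds at position 0, which is reachable from 0, so F (yellow U X ¬walk) holds.

Yes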